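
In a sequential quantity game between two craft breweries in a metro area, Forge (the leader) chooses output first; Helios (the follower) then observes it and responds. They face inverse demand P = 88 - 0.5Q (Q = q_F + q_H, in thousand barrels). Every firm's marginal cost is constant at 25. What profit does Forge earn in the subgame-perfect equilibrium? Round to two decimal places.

The follower Helios best-responds to any q_F: π_H = (88 - 0.5Q)q_H - 25q_H.
Setting the follower's marginal profit to zero, 63 - (1/2)q_F - q_H = 0, i.e. q_H = (63 - (1/2)q_F).
Forge substitutes q_H(q_F) into its own profit: π_F = q_F(88 - (1/2)q_F - (63 - (1/2)q_F)/2) - 25q_F = (113/2 - (1/4)q_F)q_F - 25q_F.
Leader FOC: 63/2 - (1/2)q_F = 0, so q_F = 63.
Then q_H = (63 - (1/2)·63) = 63/2.
Price P = 88 - (1/2)·(189/2) = 163/4.
Forge's profit: (163/4 - 25)·63 = 992.2500.

992.25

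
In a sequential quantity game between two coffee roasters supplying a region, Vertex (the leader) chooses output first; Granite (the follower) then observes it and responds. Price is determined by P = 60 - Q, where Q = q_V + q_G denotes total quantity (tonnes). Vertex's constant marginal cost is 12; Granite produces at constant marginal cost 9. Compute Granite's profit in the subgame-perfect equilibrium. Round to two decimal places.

203.06

The follower Granite best-responds to any q_V: π_G = (60 - Q)q_G - 9q_G.
∂π_G/∂q_G = 51 - q_V - 2q_G = 0 gives the reaction function q_G = (51 - q_V)/2.
The leader anticipates this reaction. Substituting into P = 60 - Q gives P = 69/2 - (1/2)q_V, so π_V = (69/2 - (1/2)q_V)q_V - 12q_V.
The leader's first-order condition 45/2 - q_V = 0 yields q_V = 45/2.
Then q_G = (51 - 45/2)/2 = 57/4.
Price P = 60 - 147/4 = 93/4.
Granite's profit: (93/4 - 9)·(57/4) = 203.0625.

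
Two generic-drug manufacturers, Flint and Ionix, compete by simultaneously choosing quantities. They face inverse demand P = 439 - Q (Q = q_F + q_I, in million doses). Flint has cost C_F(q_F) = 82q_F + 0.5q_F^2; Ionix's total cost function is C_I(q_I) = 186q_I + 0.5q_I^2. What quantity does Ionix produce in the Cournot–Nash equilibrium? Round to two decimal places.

50.25

Flint's profit: π_F = (439 - Q)q_F - (82q_F + (1/2)q_F²). Setting ∂π_F/∂q_F = 0: 357 - 3q_F - (q_I) = 0.
Ionix's first-order condition: 253 - 3q_I - (q_F) = 0.
Best responses: q_F = (357 - q_I)/3, q_I = (253 - q_F)/3.
Solving the pair: q_F = 409/4, q_I = 201/4.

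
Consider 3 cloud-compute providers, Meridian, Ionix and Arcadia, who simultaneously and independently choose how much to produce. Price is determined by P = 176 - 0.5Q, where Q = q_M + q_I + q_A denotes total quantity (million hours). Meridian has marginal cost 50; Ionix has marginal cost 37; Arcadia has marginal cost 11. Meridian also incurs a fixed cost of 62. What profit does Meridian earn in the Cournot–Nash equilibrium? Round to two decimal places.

Meridian's profit: π_M = (176 - 0.5Q)q_M - (50q_M). Setting ∂π_M/∂q_M = 0: 126 - q_M - (1/2)(q_I + q_A) = 0.
Ionix's profit: π_I = (176 - 0.5Q)q_I - (37q_I). Setting ∂π_I/∂q_I = 0: 139 - q_I - (1/2)(q_M + q_A) = 0.
Arcadia's first-order condition: 165 - q_A - (1/2)(q_M + q_I) = 0.
Adding the 3 first-order conditions: 430 − 2Q = 0, so Q = 215.
Back-substituting: q_M = (126 − 215/2)/(1/2) = 37, q_I = (139 − 215/2)/(1/2) = 63, q_A = (165 − 215/2)/(1/2) = 115.
Price P = 176 - (1/2)·215 = 137/2.
Meridian's profit: (137/2 - 50)·37 - 62 = 1245/2.

622.50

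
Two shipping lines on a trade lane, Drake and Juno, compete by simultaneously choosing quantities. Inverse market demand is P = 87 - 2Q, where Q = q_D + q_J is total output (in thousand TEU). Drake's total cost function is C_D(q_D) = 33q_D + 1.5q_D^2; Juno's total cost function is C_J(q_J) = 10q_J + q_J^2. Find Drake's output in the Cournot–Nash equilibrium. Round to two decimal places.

4.47

Drake's profit: π_D = (87 - 2Q)q_D - (33q_D + (3/2)q_D²). Setting ∂π_D/∂q_D = 0: 54 - 7q_D - 2(q_J) = 0.
Juno's profit: π_J = (87 - 2Q)q_J - (10q_J + q_J²). Setting ∂π_J/∂q_J = 0: 77 - 6q_J - 2(q_D) = 0.
So q_D = (54 - 2q_J)/7 and q_J = (77 - 2q_D)/6.
Solving the pair: q_D = 85/19, q_J = 431/38.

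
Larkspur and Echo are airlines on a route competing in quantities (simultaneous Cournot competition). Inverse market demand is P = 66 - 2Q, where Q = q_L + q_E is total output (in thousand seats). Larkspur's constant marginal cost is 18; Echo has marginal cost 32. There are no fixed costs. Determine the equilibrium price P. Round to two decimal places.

38.67

Larkspur's profit: π_L = (66 - 2Q)q_L - (18q_L). Setting ∂π_L/∂q_L = 0: 48 - 4q_L - 2(q_E) = 0.
Echo's first-order condition: 34 - 4q_E - 2(q_L) = 0.
So q_L = (48 - 2q_E)/4 and q_E = (34 - 2q_L)/4.
Solving the pair: q_L = 31/3, q_E = 10/3.
Total output Q = 41/3, so price P = 66 - 2·(41/3) = 116/3.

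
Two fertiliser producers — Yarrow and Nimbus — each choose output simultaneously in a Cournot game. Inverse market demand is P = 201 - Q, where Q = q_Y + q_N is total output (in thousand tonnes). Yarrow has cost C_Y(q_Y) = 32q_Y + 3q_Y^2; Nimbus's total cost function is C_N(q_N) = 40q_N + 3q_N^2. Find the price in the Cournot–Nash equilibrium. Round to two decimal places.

164.33

Yarrow's profit: π_Y = (201 - Q)q_Y - (32q_Y + 3q_Y²). Setting ∂π_Y/∂q_Y = 0: 169 - 8q_Y - (q_N) = 0.
Nimbus's first-order condition: 161 - 8q_N - (q_Y) = 0.
So q_Y = (169 - q_N)/8 and q_N = (161 - q_Y)/8.
Solving the pair: q_Y = 397/21, q_N = 373/21.
Total output Q = 110/3, so price P = 201 - 110/3 = 493/3.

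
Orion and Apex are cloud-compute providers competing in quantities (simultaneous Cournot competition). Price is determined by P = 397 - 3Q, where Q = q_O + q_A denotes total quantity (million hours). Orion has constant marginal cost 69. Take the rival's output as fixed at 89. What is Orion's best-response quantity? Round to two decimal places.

10.17

With the rival's output fixed at 89, Orion's profit is π_O = (397 - 3·89 - 3q_O)q_O - (69q_O) = (130 - 3q_O)q_O - (69q_O).
∂π_O/∂q_O = 61 - 6q_O = 0, so q_O = 61/6.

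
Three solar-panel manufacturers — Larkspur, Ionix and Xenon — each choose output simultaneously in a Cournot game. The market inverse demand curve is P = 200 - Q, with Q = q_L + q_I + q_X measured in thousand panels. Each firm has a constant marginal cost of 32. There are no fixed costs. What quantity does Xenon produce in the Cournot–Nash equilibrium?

A representative firm's profit is π_i = q_i(200 - Q) - 32q_i.
First-order condition (treating rivals' output as given): 168 - 2q_i - Σ_{j≠i} q_j = 0.
With identical firms every q_j equals q_i, so Σ_{j≠i} q_j = 2q_i and 168 = 4q_i, giving q_i = 42.

42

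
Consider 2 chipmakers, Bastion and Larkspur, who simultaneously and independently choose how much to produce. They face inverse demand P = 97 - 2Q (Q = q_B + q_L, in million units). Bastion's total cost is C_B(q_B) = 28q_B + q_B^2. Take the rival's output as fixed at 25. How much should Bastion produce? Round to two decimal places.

3.17

With the rival's output fixed at 25, Bastion's profit is π_B = (97 - 2·25 - 2q_B)q_B - (28q_B + q_B²) = (47 - 2q_B)q_B - (28q_B + q_B²).
∂π_B/∂q_B = 19 - 6q_B = 0, so q_B = 19/6.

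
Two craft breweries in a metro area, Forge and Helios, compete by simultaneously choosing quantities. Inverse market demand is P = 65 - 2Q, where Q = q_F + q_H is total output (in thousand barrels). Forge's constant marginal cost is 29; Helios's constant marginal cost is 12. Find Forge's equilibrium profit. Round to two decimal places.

20.06

Forge's profit: π_F = (65 - 2Q)q_F - (29q_F). Setting ∂π_F/∂q_F = 0: 36 - 4q_F - 2(q_H) = 0.
Helios's first-order condition: 53 - 4q_H - 2(q_F) = 0.
So q_F = (36 - 2q_H)/4 and q_H = (53 - 2q_F)/4.
Solving the pair: q_F = 19/6, q_H = 35/3.
Price P = 65 - 2·(89/6) = 106/3.
Forge's profit: (106/3 - 29)·(19/6) = 361/18.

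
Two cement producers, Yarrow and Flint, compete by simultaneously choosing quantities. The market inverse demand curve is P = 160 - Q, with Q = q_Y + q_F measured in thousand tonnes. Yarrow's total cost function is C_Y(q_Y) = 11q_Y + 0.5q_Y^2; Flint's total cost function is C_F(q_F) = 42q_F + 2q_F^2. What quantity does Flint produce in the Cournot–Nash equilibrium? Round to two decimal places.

12.06

Yarrow's profit: π_Y = (160 - Q)q_Y - (11q_Y + (1/2)q_Y²). Setting ∂π_Y/∂q_Y = 0: 149 - 3q_Y - (q_F) = 0.
Flint's profit: π_F = (160 - Q)q_F - (42q_F + 2q_F²). Setting ∂π_F/∂q_F = 0: 118 - 6q_F - (q_Y) = 0.
Rearranging gives the reaction functions q_Y = (149 - q_F)/3 and q_F = (118 - q_Y)/6.
Substituting one into the other gives q_Y = 776/17 and q_F = 205/17.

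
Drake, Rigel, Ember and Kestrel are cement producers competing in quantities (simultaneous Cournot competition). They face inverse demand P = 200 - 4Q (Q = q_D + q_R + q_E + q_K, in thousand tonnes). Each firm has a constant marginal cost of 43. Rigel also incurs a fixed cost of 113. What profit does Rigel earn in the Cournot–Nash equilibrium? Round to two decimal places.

133.49

A representative firm's profit is π_i = q_i(200 - 4Q) - 43q_i.
First-order condition (treating rivals' output as given): 157 - 8q_i - 4·Σ_{j≠i} q_j = 0.
With identical firms every q_j equals q_i, so Σ_{j≠i} q_j = 3q_i and 157 = 20q_i, giving q_i = 157/20.
Price P = 200 - 4·(157/5) = 372/5.
Rigel's profit: (372/5 - 43)·(157/20) - 113 = 133.4900.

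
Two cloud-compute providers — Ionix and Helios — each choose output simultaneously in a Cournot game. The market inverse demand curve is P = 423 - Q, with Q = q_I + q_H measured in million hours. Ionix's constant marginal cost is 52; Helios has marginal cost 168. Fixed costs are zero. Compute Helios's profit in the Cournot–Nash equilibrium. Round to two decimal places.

2146.78

Ionix's profit: π_I = (423 - Q)q_I - (52q_I). Setting ∂π_I/∂q_I = 0: 371 - 2q_I - (q_H) = 0.
Helios's first-order condition: 255 - 2q_H - (q_I) = 0.
So q_I = (371 - q_H)/2 and q_H = (255 - q_I)/2.
Substituting one into the other gives q_I = 487/3 and q_H = 139/3.
Price P = 423 - 626/3 = 643/3.
Helios's profit: (643/3 - 168)·(139/3) = 2146.7778.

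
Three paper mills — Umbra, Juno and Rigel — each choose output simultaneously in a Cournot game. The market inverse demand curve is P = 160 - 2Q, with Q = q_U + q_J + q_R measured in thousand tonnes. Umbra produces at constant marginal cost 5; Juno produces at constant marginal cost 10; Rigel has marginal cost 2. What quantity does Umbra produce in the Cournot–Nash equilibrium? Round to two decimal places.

19.63

Umbra's profit: π_U = (160 - 2Q)q_U - (5q_U). Setting ∂π_U/∂q_U = 0: 155 - 4q_U - 2(q_J + q_R) = 0.
Juno's first-order condition: 150 - 4q_J - 2(q_U + q_R) = 0.
Rigel's first-order condition: 158 - 4q_R - 2(q_U + q_J) = 0.
Adding the 3 first-order conditions: 463 − 8Q = 0, so Q = 463/8.
Back-substituting: q_U = (155 − 463/4)/2 = 157/8, q_J = (150 − 463/4)/2 = 137/8, q_R = (158 − 463/4)/2 = 169/8.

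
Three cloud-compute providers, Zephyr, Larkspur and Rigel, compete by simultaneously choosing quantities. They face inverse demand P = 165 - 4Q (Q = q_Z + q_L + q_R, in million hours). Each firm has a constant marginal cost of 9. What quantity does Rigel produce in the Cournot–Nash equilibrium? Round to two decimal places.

9.75

Each firm earns π_i = (165 - 4Q)q_i - 9q_i.
Setting ∂π_i/∂q_i = 0 with rivals' quantities fixed: 156 - 8q_i - 4·Σ_{j≠i} q_j = 0.
By symmetry each firm produces the same amount; substituting Σ_{j≠i} q_j = 2q_i yields q_i = 156/16 = 39/4.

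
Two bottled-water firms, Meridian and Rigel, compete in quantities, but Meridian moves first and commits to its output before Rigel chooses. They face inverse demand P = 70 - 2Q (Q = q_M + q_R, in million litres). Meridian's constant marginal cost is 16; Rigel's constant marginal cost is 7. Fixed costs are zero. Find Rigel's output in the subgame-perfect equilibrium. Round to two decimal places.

10.13

The follower Rigel best-responds to any q_M: π_R = (70 - 2Q)q_R - 7q_R.
Follower FOC: 63 - 2q_M - 4q_R = 0, so q_R(q_M) = (63 - 2q_M)/4.
Meridian substitutes q_R(q_M) into its own profit: π_M = q_M(70 - 2q_M - (63 - 2q_M)/2) - 16q_M = (77/2 - q_M)q_M - 16q_M.
The leader's first-order condition 45/2 - 2q_M = 0 yields q_M = 45/4.
Then q_R = (63 - 2·(45/4))/4 = 81/8.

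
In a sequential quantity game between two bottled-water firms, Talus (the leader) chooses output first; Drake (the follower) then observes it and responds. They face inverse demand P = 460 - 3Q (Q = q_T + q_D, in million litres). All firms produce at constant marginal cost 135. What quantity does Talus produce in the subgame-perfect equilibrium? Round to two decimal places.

Solve by backward induction. Given q_T, the follower Drake maximises π_D = (460 - 3q_T - 3q_D)q_D - 135q_D.
∂π_D/∂q_D = 325 - 3q_T - 6q_D = 0 gives the reaction function q_D = (325 - 3q_T)/6.
The leader anticipates this reaction. Substituting into P = 460 - 3Q gives P = 595/2 - (3/2)q_T, so π_T = (595/2 - (3/2)q_T)q_T - 135q_T.
The leader's first-order condition 325/2 - 3q_T = 0 yields q_T = 325/6.
Then q_D = (325 - 3·(325/6))/6 = 325/12.

54.17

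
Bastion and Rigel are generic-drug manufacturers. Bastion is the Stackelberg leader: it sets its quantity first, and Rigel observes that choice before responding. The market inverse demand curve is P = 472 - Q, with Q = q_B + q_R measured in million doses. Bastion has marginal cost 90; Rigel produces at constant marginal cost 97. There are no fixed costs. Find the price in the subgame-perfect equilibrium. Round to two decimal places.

187.25

Solve by backward induction. Given q_B, the follower Rigel maximises π_R = (472 - q_B - q_R)q_R - 97q_R.
Follower FOC: 375 - q_B - 2q_R = 0, so q_R(q_B) = (375 - q_B)/2.
Bastion substitutes q_R(q_B) into its own profit: π_B = q_B(472 - q_B - (375 - q_B)/2) - 90q_B = (569/2 - (1/2)q_B)q_B - 90q_B.
Leader FOC: 389/2 - q_B = 0, so q_B = 389/2.
Then q_R = (375 - 389/2)/2 = 361/4.
Total output Q = 1139/4, so price P = 472 - 1139/4 = 749/4.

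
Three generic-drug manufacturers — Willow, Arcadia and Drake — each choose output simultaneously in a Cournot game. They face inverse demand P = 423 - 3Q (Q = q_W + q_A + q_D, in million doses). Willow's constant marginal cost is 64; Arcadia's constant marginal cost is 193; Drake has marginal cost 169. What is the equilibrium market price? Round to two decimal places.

Willow's profit: π_W = (423 - 3Q)q_W - (64q_W). Setting ∂π_W/∂q_W = 0: 359 - 6q_W - 3(q_A + q_D) = 0.
Arcadia's profit: π_A = (423 - 3Q)q_A - (193q_A). Setting ∂π_A/∂q_A = 0: 230 - 6q_A - 3(q_W + q_D) = 0.
Drake's profit: π_D = (423 - 3Q)q_D - (169q_D). Setting ∂π_D/∂q_D = 0: 254 - 6q_D - 3(q_W + q_A) = 0.
Adding the 3 conditions: 843 − 6Q − 6Q = 0, i.e. Q = 281/4.
Back-substituting: q_W = (359 − 843/4)/3 = 593/12, q_A = (230 − 843/4)/3 = 77/12, q_D = (254 − 843/4)/3 = 173/12.
Total output Q = 281/4, so price P = 423 - 3·(281/4) = 849/4.

212.25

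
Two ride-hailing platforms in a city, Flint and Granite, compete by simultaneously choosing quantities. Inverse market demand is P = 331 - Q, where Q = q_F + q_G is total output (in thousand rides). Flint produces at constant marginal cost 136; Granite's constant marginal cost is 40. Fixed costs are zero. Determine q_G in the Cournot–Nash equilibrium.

Flint's profit: π_F = (331 - Q)q_F - (136q_F). Setting ∂π_F/∂q_F = 0: 195 - 2q_F - (q_G) = 0.
Granite's first-order condition: 291 - 2q_G - (q_F) = 0.
So q_F = (195 - q_G)/2 and q_G = (291 - q_F)/2.
Solving the pair: q_F = 33, q_G = 129.

129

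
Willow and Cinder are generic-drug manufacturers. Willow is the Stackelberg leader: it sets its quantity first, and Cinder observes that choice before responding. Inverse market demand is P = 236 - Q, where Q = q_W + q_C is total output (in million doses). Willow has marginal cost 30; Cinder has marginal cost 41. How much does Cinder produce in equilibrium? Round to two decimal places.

43.25

The follower Cinder best-responds to any q_W: π_C = (236 - Q)q_C - 41q_C.
Setting the follower's marginal profit to zero, 195 - q_W - 2q_C = 0, i.e. q_C = (195 - q_W)/2.
The leader anticipates this reaction. Substituting into P = 236 - Q gives P = 277/2 - (1/2)q_W, so π_W = (277/2 - (1/2)q_W)q_W - 30q_W.
Maximising: ∂π_W/∂q_W = 217/2 - q_W = 0, giving q_W = 217/2.
Then q_C = (195 - 217/2)/2 = 173/4.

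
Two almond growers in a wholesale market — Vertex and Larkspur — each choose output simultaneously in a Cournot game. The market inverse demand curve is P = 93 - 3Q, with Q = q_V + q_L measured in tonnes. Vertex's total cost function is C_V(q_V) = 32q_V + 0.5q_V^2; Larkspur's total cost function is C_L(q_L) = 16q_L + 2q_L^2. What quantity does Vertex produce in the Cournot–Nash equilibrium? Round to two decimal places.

6.21

Vertex's profit: π_V = (93 - 3Q)q_V - (32q_V + (1/2)q_V²). Setting ∂π_V/∂q_V = 0: 61 - 7q_V - 3(q_L) = 0.
Larkspur's profit: π_L = (93 - 3Q)q_L - (16q_L + 2q_L²). Setting ∂π_L/∂q_L = 0: 77 - 10q_L - 3(q_V) = 0.
Best responses: q_V = (61 - 3q_L)/7, q_L = (77 - 3q_V)/10.
Substituting one into the other gives q_V = 379/61 and q_L = 356/61.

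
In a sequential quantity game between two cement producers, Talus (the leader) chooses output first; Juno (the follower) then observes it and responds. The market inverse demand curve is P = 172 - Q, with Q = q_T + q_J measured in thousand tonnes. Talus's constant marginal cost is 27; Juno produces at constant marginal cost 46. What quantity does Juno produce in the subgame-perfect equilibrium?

Solve by backward induction. Given q_T, the follower Juno maximises π_J = (172 - q_T - q_J)q_J - 46q_J.
Setting the follower's marginal profit to zero, 126 - q_T - 2q_J = 0, i.e. q_J = (126 - q_T)/2.
Talus substitutes q_J(q_T) into its own profit: π_T = q_T(172 - q_T - (126 - q_T)/2) - 27q_T = (109 - (1/2)q_T)q_T - 27q_T.
Maximising: ∂π_T/∂q_T = 82 - q_T = 0, giving q_T = 82.
Then q_J = (126 - 82)/2 = 22.

22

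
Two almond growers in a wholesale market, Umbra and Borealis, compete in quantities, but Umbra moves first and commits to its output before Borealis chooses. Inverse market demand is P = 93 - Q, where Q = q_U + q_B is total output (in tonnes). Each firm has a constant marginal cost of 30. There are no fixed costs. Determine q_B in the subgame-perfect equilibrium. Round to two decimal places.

15.75

Solve by backward induction. Given q_U, the follower Borealis maximises π_B = (93 - q_U - q_B)q_B - 30q_B.
Setting the follower's marginal profit to zero, 63 - q_U - 2q_B = 0, i.e. q_B = (63 - q_U)/2.
Umbra substitutes q_B(q_U) into its own profit: π_U = q_U(93 - q_U - (63 - q_U)/2) - 30q_U = (123/2 - (1/2)q_U)q_U - 30q_U.
Maximising: ∂π_U/∂q_U = 63/2 - q_U = 0, giving q_U = 63/2.
Then q_B = (63 - 63/2)/2 = 63/4.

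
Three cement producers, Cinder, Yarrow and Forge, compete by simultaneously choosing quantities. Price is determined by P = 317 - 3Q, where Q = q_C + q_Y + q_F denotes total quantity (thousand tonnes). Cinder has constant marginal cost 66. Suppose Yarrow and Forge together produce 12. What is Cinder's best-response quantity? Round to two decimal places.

35.83

With rivals' combined output fixed at 12, Cinder's profit is π_C = (317 - 3·12 - 3q_C)q_C - (66q_C) = (281 - 3q_C)q_C - (66q_C).
∂π_C/∂q_C = 215 - 6q_C = 0, so q_C = 215/6.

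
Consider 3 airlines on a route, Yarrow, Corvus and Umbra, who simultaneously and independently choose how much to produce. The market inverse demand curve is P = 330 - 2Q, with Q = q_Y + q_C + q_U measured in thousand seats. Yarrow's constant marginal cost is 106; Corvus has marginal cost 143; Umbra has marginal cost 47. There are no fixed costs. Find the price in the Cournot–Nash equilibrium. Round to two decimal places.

Yarrow's profit: π_Y = (330 - 2Q)q_Y - (106q_Y). Setting ∂π_Y/∂q_Y = 0: 224 - 4q_Y - 2(q_C + q_U) = 0.
Corvus's first-order condition: 187 - 4q_C - 2(q_Y + q_U) = 0.
Umbra's first-order condition: 283 - 4q_U - 2(q_Y + q_C) = 0.
Adding the 3 first-order conditions: 694 − 8Q = 0, so Q = 347/4.
Back-substituting: q_Y = (224 − 347/2)/2 = 101/4, q_C = (187 − 347/2)/2 = 27/4, q_U = (283 − 347/2)/2 = 219/4.
Total output Q = 347/4, so price P = 330 - 2·(347/4) = 313/2.

156.50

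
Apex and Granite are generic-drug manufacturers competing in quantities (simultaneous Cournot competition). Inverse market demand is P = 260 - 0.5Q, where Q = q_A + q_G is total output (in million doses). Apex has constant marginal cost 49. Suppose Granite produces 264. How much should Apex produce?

With the rival's output fixed at 264, Apex's profit is π_A = (260 - (1/2)·264 - (1/2)q_A)q_A - (49q_A) = (128 - (1/2)q_A)q_A - (49q_A).
∂π_A/∂q_A = 79 - q_A = 0, so q_A = 79.

79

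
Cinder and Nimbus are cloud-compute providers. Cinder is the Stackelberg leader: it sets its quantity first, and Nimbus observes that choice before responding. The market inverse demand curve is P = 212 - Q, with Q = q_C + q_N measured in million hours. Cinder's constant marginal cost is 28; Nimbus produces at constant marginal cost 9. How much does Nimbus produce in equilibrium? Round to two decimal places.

Solve by backward induction. Given q_C, the follower Nimbus maximises π_N = (212 - q_C - q_N)q_N - 9q_N.
Follower FOC: 203 - q_C - 2q_N = 0, so q_N(q_C) = (203 - q_C)/2.
The leader anticipates this reaction. Substituting into P = 212 - Q gives P = 221/2 - (1/2)q_C, so π_C = (221/2 - (1/2)q_C)q_C - 28q_C.
The leader's first-order condition 165/2 - q_C = 0 yields q_C = 165/2.
Then q_N = (203 - 165/2)/2 = 241/4.

60.25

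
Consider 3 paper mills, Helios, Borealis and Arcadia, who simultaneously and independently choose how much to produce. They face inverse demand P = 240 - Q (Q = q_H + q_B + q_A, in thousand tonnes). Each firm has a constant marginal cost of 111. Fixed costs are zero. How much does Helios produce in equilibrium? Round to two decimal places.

32.25

A representative firm's profit is π_i = q_i(240 - Q) - 111q_i.
Setting ∂π_i/∂q_i = 0 with rivals' quantities fixed: 129 - 2q_i - Σ_{j≠i} q_j = 0.
By symmetry each firm produces the same amount; substituting Σ_{j≠i} q_j = 2q_i yields q_i = 129/4.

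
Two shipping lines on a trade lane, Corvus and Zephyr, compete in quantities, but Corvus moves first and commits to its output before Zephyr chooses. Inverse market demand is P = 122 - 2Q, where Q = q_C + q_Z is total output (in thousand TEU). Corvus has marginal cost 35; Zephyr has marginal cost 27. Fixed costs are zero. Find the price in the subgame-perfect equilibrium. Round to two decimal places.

Solve by backward induction. Given q_C, the follower Zephyr maximises π_Z = (122 - 2q_C - 2q_Z)q_Z - 27q_Z.
Follower FOC: 95 - 2q_C - 4q_Z = 0, so q_Z(q_C) = (95 - 2q_C)/4.
Corvus substitutes q_Z(q_C) into its own profit: π_C = q_C(122 - 2q_C - (95 - 2q_C)/2) - 35q_C = (149/2 - q_C)q_C - 35q_C.
Maximising: ∂π_C/∂q_C = 79/2 - 2q_C = 0, giving q_C = 79/4.
Then q_Z = (95 - 2·(79/4))/4 = 111/8.
Total output Q = 269/8, so price P = 122 - 2·(269/8) = 219/4.

54.75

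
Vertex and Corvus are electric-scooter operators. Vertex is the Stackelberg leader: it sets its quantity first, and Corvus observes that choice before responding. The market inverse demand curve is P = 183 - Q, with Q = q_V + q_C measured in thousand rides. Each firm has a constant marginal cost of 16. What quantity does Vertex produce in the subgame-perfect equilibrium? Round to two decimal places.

83.50

Solve by backward induction. Given q_V, the follower Corvus maximises π_C = (183 - q_V - q_C)q_C - 16q_C.
Follower FOC: 167 - q_V - 2q_C = 0, so q_C(q_V) = (167 - q_V)/2.
The leader anticipates this reaction. Substituting into P = 183 - Q gives P = 199/2 - (1/2)q_V, so π_V = (199/2 - (1/2)q_V)q_V - 16q_V.
Leader FOC: 167/2 - q_V = 0, so q_V = 167/2.
Then q_C = (167 - 167/2)/2 = 167/4.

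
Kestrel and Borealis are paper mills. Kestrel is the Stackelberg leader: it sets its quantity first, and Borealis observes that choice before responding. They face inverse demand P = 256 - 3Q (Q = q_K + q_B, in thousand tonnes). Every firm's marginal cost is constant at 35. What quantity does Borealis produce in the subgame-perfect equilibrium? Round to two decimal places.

18.42

Solve by backward induction. Given q_K, the follower Borealis maximises π_B = (256 - 3q_K - 3q_B)q_B - 35q_B.
Setting the follower's marginal profit to zero, 221 - 3q_K - 6q_B = 0, i.e. q_B = (221 - 3q_K)/6.
The leader anticipates this reaction. Substituting into P = 256 - 3Q gives P = 291/2 - (3/2)q_K, so π_K = (291/2 - (3/2)q_K)q_K - 35q_K.
The leader's first-order condition 221/2 - 3q_K = 0 yields q_K = 221/6.
Then q_B = (221 - 3·(221/6))/6 = 221/12.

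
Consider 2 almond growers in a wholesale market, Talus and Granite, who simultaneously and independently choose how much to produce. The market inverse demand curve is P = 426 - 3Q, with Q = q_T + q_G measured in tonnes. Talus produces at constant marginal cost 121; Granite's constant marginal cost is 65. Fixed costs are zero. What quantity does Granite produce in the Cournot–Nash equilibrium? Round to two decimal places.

46.33

Talus's profit: π_T = (426 - 3Q)q_T - (121q_T). Setting ∂π_T/∂q_T = 0: 305 - 6q_T - 3(q_G) = 0.
Granite's first-order condition: 361 - 6q_G - 3(q_T) = 0.
Rearranging gives the reaction functions q_T = (305 - 3q_G)/6 and q_G = (361 - 3q_T)/6.
Substituting one into the other gives q_T = 83/3 and q_G = 139/3.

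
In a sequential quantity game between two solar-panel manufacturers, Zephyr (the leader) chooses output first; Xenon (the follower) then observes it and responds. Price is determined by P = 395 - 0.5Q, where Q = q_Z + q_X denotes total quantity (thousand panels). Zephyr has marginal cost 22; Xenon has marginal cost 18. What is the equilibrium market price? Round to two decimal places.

114.25

The follower Xenon best-responds to any q_Z: π_X = (395 - 0.5Q)q_X - 18q_X.
Follower FOC: 377 - (1/2)q_Z - q_X = 0, so q_X(q_Z) = (377 - (1/2)q_Z).
Zephyr substitutes q_X(q_Z) into its own profit: π_Z = q_Z(395 - (1/2)q_Z - (377 - (1/2)q_Z)/2) - 22q_Z = (413/2 - (1/4)q_Z)q_Z - 22q_Z.
Maximising: ∂π_Z/∂q_Z = 369/2 - (1/2)q_Z = 0, giving q_Z = 369.
Then q_X = (377 - (1/2)·369) = 385/2.
Total output Q = 1123/2, so price P = 395 - (1/2)·(1123/2) = 457/4.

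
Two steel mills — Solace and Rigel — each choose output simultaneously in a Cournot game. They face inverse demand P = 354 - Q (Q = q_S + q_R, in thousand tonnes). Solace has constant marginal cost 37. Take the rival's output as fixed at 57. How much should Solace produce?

130

With the rival's output fixed at 57, Solace's profit is π_S = (354 - 57 - q_S)q_S - (37q_S) = (297 - q_S)q_S - (37q_S).
∂π_S/∂q_S = 260 - 2q_S = 0, so q_S = 130.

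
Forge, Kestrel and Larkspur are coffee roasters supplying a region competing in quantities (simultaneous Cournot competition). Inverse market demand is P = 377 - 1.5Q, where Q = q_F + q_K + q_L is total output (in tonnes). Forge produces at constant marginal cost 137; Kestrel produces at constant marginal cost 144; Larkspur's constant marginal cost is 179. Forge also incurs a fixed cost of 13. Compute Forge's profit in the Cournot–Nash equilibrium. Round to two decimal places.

Forge's profit: π_F = (377 - 1.5Q)q_F - (137q_F). Setting ∂π_F/∂q_F = 0: 240 - 3q_F - (3/2)(q_K + q_L) = 0.
Kestrel's profit: π_K = (377 - 1.5Q)q_K - (144q_K). Setting ∂π_K/∂q_K = 0: 233 - 3q_K - (3/2)(q_F + q_L) = 0.
Larkspur's profit: π_L = (377 - 1.5Q)q_L - (179q_L). Setting ∂π_L/∂q_L = 0: 198 - 3q_L - (3/2)(q_F + q_K) = 0.
Summing all 3 equations gives 671 − 6Q = 0, hence Q = 671/6.
Back-substituting: q_F = (240 − 671/4)/(3/2) = 289/6, q_K = (233 − 671/4)/(3/2) = 87/2, q_L = (198 − 671/4)/(3/2) = 121/6.
Price P = 377 - (3/2)·(671/6) = 837/4.
Forge's profit: (837/4 - 137)·(289/6) - 13 = 3467.0417.

3467.04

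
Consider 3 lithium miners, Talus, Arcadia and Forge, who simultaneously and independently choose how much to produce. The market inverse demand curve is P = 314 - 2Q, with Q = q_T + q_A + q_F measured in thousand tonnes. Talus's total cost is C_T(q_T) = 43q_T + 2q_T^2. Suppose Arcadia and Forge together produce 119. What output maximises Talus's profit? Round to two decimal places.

With rivals' combined output fixed at 119, Talus's profit is π_T = (314 - 2·119 - 2q_T)q_T - (43q_T + 2q_T²) = (76 - 2q_T)q_T - (43q_T + 2q_T²).
∂π_T/∂q_T = 33 - 8q_T = 0, so q_T = 33/8.

4.13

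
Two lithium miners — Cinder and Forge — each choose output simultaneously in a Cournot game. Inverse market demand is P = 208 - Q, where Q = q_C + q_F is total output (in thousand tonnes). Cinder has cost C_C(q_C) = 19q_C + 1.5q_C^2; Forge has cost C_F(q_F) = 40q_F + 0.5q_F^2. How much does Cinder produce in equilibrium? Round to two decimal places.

28.50

Cinder's profit: π_C = (208 - Q)q_C - (19q_C + (3/2)q_C²). Setting ∂π_C/∂q_C = 0: 189 - 5q_C - (q_F) = 0.
Forge's profit: π_F = (208 - Q)q_F - (40q_F + (1/2)q_F²). Setting ∂π_F/∂q_F = 0: 168 - 3q_F - (q_C) = 0.
Best responses: q_C = (189 - q_F)/5, q_F = (168 - q_C)/3.
Substituting one into the other gives q_C = 57/2 and q_F = 93/2.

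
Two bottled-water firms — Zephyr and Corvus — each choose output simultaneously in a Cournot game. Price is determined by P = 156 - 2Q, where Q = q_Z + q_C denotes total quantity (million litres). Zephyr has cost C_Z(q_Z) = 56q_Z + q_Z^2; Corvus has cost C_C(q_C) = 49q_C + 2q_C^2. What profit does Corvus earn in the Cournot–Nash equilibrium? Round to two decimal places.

403.64

Zephyr's profit: π_Z = (156 - 2Q)q_Z - (56q_Z + q_Z²). Setting ∂π_Z/∂q_Z = 0: 100 - 6q_Z - 2(q_C) = 0.
Corvus's profit: π_C = (156 - 2Q)q_C - (49q_C + 2q_C²). Setting ∂π_C/∂q_C = 0: 107 - 8q_C - 2(q_Z) = 0.
Best responses: q_Z = (100 - 2q_C)/6, q_C = (107 - 2q_Z)/8.
Substituting one into the other gives q_Z = 293/22 and q_C = 221/22.
Price P = 156 - 2·(257/11) = 1202/11.
Corvus's profit: (1202/11)·(221/22) - 49·(221/22) - 2(221/22)² = 403.6446.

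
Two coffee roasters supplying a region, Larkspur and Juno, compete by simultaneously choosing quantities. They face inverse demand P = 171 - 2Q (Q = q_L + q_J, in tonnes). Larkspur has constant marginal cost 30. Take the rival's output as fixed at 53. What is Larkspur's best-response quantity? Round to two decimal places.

8.75

With the rival's output fixed at 53, Larkspur's profit is π_L = (171 - 2·53 - 2q_L)q_L - (30q_L) = (65 - 2q_L)q_L - (30q_L).
∂π_L/∂q_L = 35 - 4q_L = 0, so q_L = 35/4.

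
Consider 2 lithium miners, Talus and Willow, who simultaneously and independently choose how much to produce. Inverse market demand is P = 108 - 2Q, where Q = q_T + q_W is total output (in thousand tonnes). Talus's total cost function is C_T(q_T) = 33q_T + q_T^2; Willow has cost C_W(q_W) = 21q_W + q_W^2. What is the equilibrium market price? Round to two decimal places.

67.50

Talus's profit: π_T = (108 - 2Q)q_T - (33q_T + q_T²). Setting ∂π_T/∂q_T = 0: 75 - 6q_T - 2(q_W) = 0.
Willow's first-order condition: 87 - 6q_W - 2(q_T) = 0.
Best responses: q_T = (75 - 2q_W)/6, q_W = (87 - 2q_T)/6.
Substituting one into the other gives q_T = 69/8 and q_W = 93/8.
Total output Q = 81/4, so price P = 108 - 2·(81/4) = 135/2.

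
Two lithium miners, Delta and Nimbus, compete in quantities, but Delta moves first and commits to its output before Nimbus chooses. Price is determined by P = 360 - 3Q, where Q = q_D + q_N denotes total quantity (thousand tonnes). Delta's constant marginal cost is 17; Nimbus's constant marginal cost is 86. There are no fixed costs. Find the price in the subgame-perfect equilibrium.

Solve by backward induction. Given q_D, the follower Nimbus maximises π_N = (360 - 3q_D - 3q_N)q_N - 86q_N.
Follower FOC: 274 - 3q_D - 6q_N = 0, so q_N(q_D) = (274 - 3q_D)/6.
Delta substitutes q_N(q_D) into its own profit: π_D = q_D(360 - 3q_D - (274 - 3q_D)/2) - 17q_D = (223 - (3/2)q_D)q_D - 17q_D.
Leader FOC: 206 - 3q_D = 0, so q_D = 206/3.
Then q_N = (274 - 3·(206/3))/6 = 34/3.
Total output Q = 80, so price P = 360 - 3·80 = 120.

120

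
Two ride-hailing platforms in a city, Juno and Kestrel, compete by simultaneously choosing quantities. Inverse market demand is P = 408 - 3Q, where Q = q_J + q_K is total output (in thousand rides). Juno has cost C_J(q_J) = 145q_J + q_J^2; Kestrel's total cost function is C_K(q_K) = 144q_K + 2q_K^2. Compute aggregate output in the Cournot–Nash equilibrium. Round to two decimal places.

44.52

Juno's profit: π_J = (408 - 3Q)q_J - (145q_J + q_J²). Setting ∂π_J/∂q_J = 0: 263 - 8q_J - 3(q_K) = 0.
Kestrel's profit: π_K = (408 - 3Q)q_K - (144q_K + 2q_K²). Setting ∂π_K/∂q_K = 0: 264 - 10q_K - 3(q_J) = 0.
Rearranging gives the reaction functions q_J = (263 - 3q_K)/8 and q_K = (264 - 3q_J)/10.
Substituting one into the other gives q_J = 1838/71 and q_K = 1323/71.
Total output Q = 1838/71 + 1323/71 = 44.5211.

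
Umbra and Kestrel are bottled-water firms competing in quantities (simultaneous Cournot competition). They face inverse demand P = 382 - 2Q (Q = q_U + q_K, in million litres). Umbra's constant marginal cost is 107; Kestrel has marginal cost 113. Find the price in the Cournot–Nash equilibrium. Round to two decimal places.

Umbra's profit: π_U = (382 - 2Q)q_U - (107q_U). Setting ∂π_U/∂q_U = 0: 275 - 4q_U - 2(q_K) = 0.
Kestrel's first-order condition: 269 - 4q_K - 2(q_U) = 0.
So q_U = (275 - 2q_K)/4 and q_K = (269 - 2q_U)/4.
Substituting one into the other gives q_U = 281/6 and q_K = 263/6.
Total output Q = 272/3, so price P = 382 - 2·(272/3) = 602/3.

200.67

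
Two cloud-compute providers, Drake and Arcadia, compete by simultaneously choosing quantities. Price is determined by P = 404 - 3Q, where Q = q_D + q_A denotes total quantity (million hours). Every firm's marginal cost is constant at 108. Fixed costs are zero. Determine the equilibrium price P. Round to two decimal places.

Each firm earns π_i = (404 - 3Q)q_i - 108q_i.
First-order condition (treating rivals' output as given): 296 - 6q_i - 3q_j = 0.
With identical firms every q_j equals q_i, so q_j = q_i and 296 = 9q_i, giving q_i = 296/9.
Total output Q = 592/9, so price P = 404 - 3·(592/9) = 620/3.

206.67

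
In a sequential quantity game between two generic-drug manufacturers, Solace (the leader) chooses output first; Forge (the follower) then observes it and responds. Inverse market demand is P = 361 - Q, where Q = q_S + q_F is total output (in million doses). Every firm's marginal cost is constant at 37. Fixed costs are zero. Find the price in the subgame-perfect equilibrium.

Solve by backward induction. Given q_S, the follower Forge maximises π_F = (361 - q_S - q_F)q_F - 37q_F.
∂π_F/∂q_F = 324 - q_S - 2q_F = 0 gives the reaction function q_F = (324 - q_S)/2.
Solace substitutes q_F(q_S) into its own profit: π_S = q_S(361 - q_S - (324 - q_S)/2) - 37q_S = (199 - (1/2)q_S)q_S - 37q_S.
Leader FOC: 162 - q_S = 0, so q_S = 162.
Then q_F = (324 - 162)/2 = 81.
Total output Q = 243, so price P = 361 - 243 = 118.

118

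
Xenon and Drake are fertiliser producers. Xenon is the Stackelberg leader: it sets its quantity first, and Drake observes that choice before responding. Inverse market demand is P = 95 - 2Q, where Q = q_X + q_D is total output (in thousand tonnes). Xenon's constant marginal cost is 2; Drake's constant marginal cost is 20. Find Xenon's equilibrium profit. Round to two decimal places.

Solve by backward induction. Given q_X, the follower Drake maximises π_D = (95 - 2q_X - 2q_D)q_D - 20q_D.
Setting the follower's marginal profit to zero, 75 - 2q_X - 4q_D = 0, i.e. q_D = (75 - 2q_X)/4.
The leader anticipates this reaction. Substituting into P = 95 - 2Q gives P = 115/2 - q_X, so π_X = (115/2 - q_X)q_X - 2q_X.
Leader FOC: 111/2 - 2q_X = 0, so q_X = 111/4.
Then q_D = (75 - 2·(111/4))/4 = 39/8.
Price P = 95 - 2·(261/8) = 119/4.
Xenon's profit: (119/4 - 2)·(111/4) = 770.0625.

770.06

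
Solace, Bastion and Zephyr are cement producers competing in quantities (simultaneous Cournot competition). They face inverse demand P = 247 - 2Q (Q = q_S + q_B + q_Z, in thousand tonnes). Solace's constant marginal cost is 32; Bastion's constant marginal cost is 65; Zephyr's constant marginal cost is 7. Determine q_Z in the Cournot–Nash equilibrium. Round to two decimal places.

40.38

Solace's profit: π_S = (247 - 2Q)q_S - (32q_S). Setting ∂π_S/∂q_S = 0: 215 - 4q_S - 2(q_B + q_Z) = 0.
Bastion's profit: π_B = (247 - 2Q)q_B - (65q_B). Setting ∂π_B/∂q_B = 0: 182 - 4q_B - 2(q_S + q_Z) = 0.
Zephyr's profit: π_Z = (247 - 2Q)q_Z - (7q_Z). Setting ∂π_Z/∂q_Z = 0: 240 - 4q_Z - 2(q_S + q_B) = 0.
Summing all 3 equations gives 637 − 8Q = 0, hence Q = 637/8.
Back-substituting: q_S = (215 − 637/4)/2 = 223/8, q_B = (182 − 637/4)/2 = 91/8, q_Z = (240 − 637/4)/2 = 323/8.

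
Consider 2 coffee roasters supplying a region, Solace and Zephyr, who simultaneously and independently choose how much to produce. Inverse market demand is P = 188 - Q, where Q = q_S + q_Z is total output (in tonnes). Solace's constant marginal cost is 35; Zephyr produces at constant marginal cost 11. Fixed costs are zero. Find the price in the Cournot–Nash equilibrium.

78

Solace's profit: π_S = (188 - Q)q_S - (35q_S). Setting ∂π_S/∂q_S = 0: 153 - 2q_S - (q_Z) = 0.
Zephyr's first-order condition: 177 - 2q_Z - (q_S) = 0.
Best responses: q_S = (153 - q_Z)/2, q_Z = (177 - q_S)/2.
Solving the pair: q_S = 43, q_Z = 67.
Total output Q = 110, so price P = 188 - 110 = 78.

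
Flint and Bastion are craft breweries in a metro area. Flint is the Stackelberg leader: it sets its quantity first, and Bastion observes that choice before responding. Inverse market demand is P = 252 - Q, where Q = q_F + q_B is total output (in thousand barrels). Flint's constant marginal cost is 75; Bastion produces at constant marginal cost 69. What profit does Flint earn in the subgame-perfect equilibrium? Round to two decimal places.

3655.13

The follower Bastion best-responds to any q_F: π_B = (252 - Q)q_B - 69q_B.
Follower FOC: 183 - q_F - 2q_B = 0, so q_B(q_F) = (183 - q_F)/2.
The leader anticipates this reaction. Substituting into P = 252 - Q gives P = 321/2 - (1/2)q_F, so π_F = (321/2 - (1/2)q_F)q_F - 75q_F.
Maximising: ∂π_F/∂q_F = 171/2 - q_F = 0, giving q_F = 171/2.
Then q_B = (183 - 171/2)/2 = 195/4.
Price P = 252 - 537/4 = 471/4.
Flint's profit: (471/4 - 75)·(171/2) = 3655.1250.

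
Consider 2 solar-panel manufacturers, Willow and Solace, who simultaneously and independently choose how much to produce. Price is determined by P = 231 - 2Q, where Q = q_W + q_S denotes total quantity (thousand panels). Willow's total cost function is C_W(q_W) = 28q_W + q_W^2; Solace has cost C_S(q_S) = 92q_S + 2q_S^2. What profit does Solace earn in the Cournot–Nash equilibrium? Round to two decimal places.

Willow's profit: π_W = (231 - 2Q)q_W - (28q_W + q_W²). Setting ∂π_W/∂q_W = 0: 203 - 6q_W - 2(q_S) = 0.
Solace's first-order condition: 139 - 8q_S - 2(q_W) = 0.
Rearranging gives the reaction functions q_W = (203 - 2q_S)/6 and q_S = (139 - 2q_W)/8.
Solving the pair: q_W = 673/22, q_S = 107/11.
Price P = 231 - 2·(887/22) = 1654/11.
Solace's profit: (1654/11)·(107/11) - 92·(107/11) - 2(107/11)² = 378.4793.

378.48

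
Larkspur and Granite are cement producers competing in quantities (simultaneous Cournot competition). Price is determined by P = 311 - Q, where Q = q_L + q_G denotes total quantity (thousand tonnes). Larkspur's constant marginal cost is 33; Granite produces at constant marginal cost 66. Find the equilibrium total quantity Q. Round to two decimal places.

174.33

Larkspur's profit: π_L = (311 - Q)q_L - (33q_L). Setting ∂π_L/∂q_L = 0: 278 - 2q_L - (q_G) = 0.
Granite's first-order condition: 245 - 2q_G - (q_L) = 0.
Rearranging gives the reaction functions q_L = (278 - q_G)/2 and q_G = (245 - q_L)/2.
Substituting one into the other gives q_L = 311/3 and q_G = 212/3.
Total output Q = 311/3 + 212/3 = 523/3.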